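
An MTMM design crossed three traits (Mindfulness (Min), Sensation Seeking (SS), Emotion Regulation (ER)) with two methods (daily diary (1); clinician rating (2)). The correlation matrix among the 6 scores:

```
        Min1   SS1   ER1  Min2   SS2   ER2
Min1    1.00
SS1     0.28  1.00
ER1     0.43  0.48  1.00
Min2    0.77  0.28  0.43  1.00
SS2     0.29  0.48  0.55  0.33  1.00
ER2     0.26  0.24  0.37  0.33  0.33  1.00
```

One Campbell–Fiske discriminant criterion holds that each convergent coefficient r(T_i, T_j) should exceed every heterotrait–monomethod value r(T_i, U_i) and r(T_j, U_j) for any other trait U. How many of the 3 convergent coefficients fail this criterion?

2

Each convergent coefficient versus the relevant comparison correlations:
Min (methods 1·2): 0.77 vs {0.28, 0.33, 0.43, 0.33} → pass.
SS (methods 1·2): 0.48 vs {0.28, 0.33, 0.48, 0.33} → fail.
ER (methods 1·2): 0.37 vs {0.43, 0.33, 0.48, 0.33} → fail.
2 of 3 fail.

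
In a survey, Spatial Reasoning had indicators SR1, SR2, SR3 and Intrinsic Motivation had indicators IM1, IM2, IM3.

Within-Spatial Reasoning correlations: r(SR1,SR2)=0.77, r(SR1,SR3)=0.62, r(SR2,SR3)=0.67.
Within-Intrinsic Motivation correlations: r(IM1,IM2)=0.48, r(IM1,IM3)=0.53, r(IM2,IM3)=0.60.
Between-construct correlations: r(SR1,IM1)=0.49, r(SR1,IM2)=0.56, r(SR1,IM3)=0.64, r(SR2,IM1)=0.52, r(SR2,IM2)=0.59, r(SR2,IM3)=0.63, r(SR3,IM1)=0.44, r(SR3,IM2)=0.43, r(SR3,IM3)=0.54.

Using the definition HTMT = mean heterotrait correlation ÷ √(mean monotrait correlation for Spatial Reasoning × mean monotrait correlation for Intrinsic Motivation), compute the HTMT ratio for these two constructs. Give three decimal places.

Mean heterotrait r = 4.84/9 = 0.5378.
Mean within-SR = 2.06/3 = 0.6867; mean within-IM = 1.61/3 = 0.5367.
Geometric mean = √(0.6867 × 0.5367) = 0.6071.
HTMT = 0.5378 / 0.6071 = 0.886.

0.886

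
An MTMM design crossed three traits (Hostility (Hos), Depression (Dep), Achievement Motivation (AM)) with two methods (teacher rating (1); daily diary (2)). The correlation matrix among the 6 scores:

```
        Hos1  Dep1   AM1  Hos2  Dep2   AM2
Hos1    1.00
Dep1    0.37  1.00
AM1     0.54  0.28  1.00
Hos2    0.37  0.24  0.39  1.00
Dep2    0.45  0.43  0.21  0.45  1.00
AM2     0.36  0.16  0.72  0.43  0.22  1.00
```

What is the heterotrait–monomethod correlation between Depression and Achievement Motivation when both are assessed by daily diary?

Different traits, same method: r(Dep2, AM2) = 0.22.

0.22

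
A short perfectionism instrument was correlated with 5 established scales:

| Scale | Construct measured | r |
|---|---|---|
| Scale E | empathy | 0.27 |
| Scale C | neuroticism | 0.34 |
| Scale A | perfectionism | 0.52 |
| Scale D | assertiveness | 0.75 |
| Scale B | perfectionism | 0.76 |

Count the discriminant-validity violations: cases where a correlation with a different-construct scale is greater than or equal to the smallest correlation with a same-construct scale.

Convergent (same construct = perfectionism): Scale A, Scale B.
Smallest convergent = 0.52. Discriminant values: 0.27, 0.34, 0.75; count ≥ 0.52 → 1.

1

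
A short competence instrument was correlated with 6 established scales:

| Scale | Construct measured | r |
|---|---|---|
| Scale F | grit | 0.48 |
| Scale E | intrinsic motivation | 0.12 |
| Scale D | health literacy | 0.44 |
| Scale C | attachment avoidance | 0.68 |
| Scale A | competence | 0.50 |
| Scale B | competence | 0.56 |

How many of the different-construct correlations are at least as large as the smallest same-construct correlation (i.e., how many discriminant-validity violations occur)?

Convergent (same construct = competence): Scale A, Scale B.
Smallest convergent = 0.50. Discriminant values: 0.48, 0.12, 0.44, 0.68; count ≥ 0.50 → 1.

1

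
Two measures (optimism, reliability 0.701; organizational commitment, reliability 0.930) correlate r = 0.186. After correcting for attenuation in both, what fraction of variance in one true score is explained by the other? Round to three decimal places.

0.053

Disattenuated r = 0.186 / √(0.701 × 0.930) = 0.186 / 0.8074 = 0.2304.
Shared true-score variance = 0.2304² = 0.0531 ≈ 0.053.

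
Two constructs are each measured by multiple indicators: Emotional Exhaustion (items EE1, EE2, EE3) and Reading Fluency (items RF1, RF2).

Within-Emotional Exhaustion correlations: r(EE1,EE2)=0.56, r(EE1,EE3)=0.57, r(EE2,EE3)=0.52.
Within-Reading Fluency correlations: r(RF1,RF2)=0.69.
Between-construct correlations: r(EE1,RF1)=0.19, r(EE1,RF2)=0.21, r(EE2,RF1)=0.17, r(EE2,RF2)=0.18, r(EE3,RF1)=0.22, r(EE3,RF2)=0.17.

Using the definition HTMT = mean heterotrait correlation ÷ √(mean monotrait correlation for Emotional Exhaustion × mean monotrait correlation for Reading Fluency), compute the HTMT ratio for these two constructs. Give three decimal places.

0.308

Between-construct mean = 1.14/6 = 0.1900.
Mean within-EE = 1.65/3 = 0.5500; mean within-RF = 0.69/1 = 0.6900.
Geometric mean = √(0.5500 × 0.6900) = 0.6160.
HTMT = 0.1900 / 0.6160 = 0.308.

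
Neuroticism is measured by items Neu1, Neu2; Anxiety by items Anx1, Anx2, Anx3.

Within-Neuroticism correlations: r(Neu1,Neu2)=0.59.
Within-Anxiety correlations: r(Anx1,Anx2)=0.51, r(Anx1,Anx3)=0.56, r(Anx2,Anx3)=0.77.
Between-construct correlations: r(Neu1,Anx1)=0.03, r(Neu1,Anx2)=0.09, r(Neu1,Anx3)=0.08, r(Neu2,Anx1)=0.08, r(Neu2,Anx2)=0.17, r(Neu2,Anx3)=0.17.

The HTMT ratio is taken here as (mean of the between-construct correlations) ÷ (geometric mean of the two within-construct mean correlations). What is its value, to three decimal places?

Between-construct mean = 0.62/6 = 0.1033.
Mean within-Neu = 0.59/1 = 0.5900; mean within-Anx = 1.84/3 = 0.6133.
Geometric mean = √(0.5900 × 0.6133) = 0.6015.
HTMT = 0.1033 / 0.6015 = 0.172.

0.172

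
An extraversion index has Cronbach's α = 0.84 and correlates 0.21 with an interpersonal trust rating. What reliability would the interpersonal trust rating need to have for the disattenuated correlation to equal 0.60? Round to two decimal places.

0.15

r_true = r_obs / √(r_xx · r_yy) ⇒ 0.60 = 0.21 / √(0.84 · r_yy).
√(0.84 · r_yy) = 0.21 / 0.60 = 0.3500; 0.84 · r_yy = 0.1225; r_yy = 0.1225 / 0.84 ≈ 0.15.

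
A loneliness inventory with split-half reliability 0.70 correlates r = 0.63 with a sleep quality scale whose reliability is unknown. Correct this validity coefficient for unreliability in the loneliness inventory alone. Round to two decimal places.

Single correction: r_c = r_obs / √r_xx = 0.63 / √0.70 = 0.63 / 0.8367 ≈ 0.75.

0.75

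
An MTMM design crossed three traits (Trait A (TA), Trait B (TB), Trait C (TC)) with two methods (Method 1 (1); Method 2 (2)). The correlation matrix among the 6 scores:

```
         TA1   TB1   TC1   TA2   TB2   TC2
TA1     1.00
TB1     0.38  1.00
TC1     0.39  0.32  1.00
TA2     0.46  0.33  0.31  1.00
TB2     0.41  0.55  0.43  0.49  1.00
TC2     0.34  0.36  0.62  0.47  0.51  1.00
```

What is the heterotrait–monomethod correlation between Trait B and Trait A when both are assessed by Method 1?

0.38

Different traits, same method: r(TB1, TA1) = 0.38.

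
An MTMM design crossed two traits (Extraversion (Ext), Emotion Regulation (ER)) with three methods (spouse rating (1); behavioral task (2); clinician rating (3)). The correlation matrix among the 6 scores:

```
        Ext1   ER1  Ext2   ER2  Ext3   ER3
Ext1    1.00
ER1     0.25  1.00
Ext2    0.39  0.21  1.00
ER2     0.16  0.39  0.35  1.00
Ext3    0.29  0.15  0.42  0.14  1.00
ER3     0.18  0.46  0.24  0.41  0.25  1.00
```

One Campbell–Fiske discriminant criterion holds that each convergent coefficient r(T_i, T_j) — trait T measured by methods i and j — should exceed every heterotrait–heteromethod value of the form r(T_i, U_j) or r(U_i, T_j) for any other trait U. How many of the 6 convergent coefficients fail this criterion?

0

Checking each validity diagonal entry against its comparison values:
Ext (methods 1·2): 0.39 vs {0.16, 0.21} → pass.
Ext (methods 1·3): 0.29 vs {0.18, 0.15} → pass.
Ext (methods 2·3): 0.42 vs {0.24, 0.14} → pass.
ER (methods 1·2): 0.39 vs {0.21, 0.16} → pass.
ER (methods 1·3): 0.46 vs {0.15, 0.18} → pass.
ER (methods 2·3): 0.41 vs {0.14, 0.24} → pass.
0 of 6 fail.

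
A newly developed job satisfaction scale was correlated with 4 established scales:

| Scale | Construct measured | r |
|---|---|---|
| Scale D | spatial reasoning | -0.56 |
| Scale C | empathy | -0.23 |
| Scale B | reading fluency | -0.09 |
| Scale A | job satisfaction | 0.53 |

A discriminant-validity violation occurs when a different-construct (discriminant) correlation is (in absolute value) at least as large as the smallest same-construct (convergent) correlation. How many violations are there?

Convergent (same construct = job satisfaction): Scale A.
Smallest convergent = 0.53. Discriminant |r|: 0.56, 0.23, 0.09; count ≥ 0.53 → 1.

1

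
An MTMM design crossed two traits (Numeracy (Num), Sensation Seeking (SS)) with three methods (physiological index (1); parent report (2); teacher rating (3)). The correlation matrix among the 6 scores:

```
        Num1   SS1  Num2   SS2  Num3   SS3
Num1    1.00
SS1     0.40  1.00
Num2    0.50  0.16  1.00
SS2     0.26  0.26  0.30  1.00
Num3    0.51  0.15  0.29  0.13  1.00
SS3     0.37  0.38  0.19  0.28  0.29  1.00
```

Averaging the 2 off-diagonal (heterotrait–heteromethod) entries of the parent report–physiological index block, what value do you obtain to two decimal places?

HTHM values (method 2 × method 1): 0.16, 0.26; mean = 0.42/2 = 0.21.

0.21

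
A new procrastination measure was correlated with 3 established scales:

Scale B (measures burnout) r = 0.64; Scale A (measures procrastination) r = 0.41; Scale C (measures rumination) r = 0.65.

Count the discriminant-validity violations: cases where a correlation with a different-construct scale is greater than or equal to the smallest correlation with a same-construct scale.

Convergent (same construct = procrastination): Scale A.
Smallest convergent = 0.41. Discriminant values: 0.64, 0.65; count ≥ 0.41 → 2.

2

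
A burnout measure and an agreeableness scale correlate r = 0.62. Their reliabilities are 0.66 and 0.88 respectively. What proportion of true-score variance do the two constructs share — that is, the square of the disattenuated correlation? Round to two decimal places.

0.66

Disattenuated r = 0.62 / √(0.66 × 0.88) = 0.62 / 0.7621 = 0.8135.
Shared true-score variance = 0.8135² = 0.6618 ≈ 0.66.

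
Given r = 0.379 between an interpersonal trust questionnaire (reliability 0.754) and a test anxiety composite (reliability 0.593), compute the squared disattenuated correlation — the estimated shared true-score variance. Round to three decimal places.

Disattenuated r = 0.379 / √(0.754 × 0.593) = 0.379 / 0.6687 = 0.5668.
Shared true-score variance = 0.5668² = 0.3213 ≈ 0.321.

0.321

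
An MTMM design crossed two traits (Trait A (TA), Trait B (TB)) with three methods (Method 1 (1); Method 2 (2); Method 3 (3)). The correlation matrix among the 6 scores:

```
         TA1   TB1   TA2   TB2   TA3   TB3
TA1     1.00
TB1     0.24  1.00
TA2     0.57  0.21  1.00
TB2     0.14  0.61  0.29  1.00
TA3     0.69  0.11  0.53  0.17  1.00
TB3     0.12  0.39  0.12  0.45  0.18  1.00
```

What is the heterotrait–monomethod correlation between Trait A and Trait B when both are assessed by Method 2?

0.29

Different traits, same method: r(TA2, TB2) = 0.29.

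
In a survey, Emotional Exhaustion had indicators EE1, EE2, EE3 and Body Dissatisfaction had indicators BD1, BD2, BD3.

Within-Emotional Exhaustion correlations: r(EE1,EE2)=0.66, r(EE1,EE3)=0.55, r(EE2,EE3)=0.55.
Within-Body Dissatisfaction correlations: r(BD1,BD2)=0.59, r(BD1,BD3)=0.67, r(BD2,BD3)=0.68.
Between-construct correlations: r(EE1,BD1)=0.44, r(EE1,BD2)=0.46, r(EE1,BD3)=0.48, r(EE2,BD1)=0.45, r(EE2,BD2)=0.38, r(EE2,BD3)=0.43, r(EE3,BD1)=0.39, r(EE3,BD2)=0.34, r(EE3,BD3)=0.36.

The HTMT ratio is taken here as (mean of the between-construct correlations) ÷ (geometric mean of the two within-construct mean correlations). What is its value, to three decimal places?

Mean between = 3.73/9 = 0.4144.
Mean within-EE = 1.76/3 = 0.5867; mean within-BD = 1.94/3 = 0.6467.
Geometric mean = √(0.5867 × 0.6467) = 0.6160.
HTMT = 0.4144 / 0.6160 = 0.673.

0.673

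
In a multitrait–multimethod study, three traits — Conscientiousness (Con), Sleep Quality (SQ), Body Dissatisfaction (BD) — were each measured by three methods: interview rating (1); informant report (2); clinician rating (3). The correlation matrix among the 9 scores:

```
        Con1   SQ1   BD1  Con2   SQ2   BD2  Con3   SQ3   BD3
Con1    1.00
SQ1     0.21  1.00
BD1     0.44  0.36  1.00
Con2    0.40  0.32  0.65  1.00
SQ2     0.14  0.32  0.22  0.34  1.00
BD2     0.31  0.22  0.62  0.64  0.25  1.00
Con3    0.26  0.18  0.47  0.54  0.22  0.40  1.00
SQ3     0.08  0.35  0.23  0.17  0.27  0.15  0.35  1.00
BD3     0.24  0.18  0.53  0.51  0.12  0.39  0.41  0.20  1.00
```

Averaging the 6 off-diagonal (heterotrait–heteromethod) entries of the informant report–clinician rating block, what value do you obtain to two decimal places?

0.26

HTHM values (method 2 × method 3): 0.17, 0.51, 0.22, 0.12, 0.40, 0.15; mean = 1.57/6 = 0.26.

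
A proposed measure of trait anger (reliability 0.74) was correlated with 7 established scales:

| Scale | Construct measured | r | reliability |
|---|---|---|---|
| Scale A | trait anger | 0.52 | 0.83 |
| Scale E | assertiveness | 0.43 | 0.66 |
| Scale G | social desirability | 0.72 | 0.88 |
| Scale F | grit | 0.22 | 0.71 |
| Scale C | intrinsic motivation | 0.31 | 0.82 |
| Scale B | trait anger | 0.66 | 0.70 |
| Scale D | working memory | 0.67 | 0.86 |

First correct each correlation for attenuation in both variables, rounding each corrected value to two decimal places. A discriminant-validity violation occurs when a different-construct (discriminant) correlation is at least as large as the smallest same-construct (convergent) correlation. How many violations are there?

2

Disattenuated r (r / √(r_scale · r_new)):
  Scale A (conv): 0.52 / √(0.83·0.74) = 0.66
  Scale E (disc): 0.43 / √(0.66·0.74) = 0.62
  Scale G (disc): 0.72 / √(0.88·0.74) = 0.89
  Scale F (disc): 0.22 / √(0.71·0.74) = 0.30
  Scale C (disc): 0.31 / √(0.82·0.74) = 0.40
  Scale B (conv): 0.66 / √(0.70·0.74) = 0.92
  Scale D (disc): 0.67 / √(0.86·0.74) = 0.84
Smallest convergent = 0.66. Discriminant values: 0.62, 0.89, 0.30, 0.40, 0.84; count ≥ 0.66 → 2.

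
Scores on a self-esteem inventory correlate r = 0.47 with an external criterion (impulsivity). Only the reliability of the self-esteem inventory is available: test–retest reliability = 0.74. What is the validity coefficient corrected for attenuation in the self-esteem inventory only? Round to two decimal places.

0.55

Single correction: r_c = r_obs / √r_xx = 0.47 / √0.74 = 0.47 / 0.8602 ≈ 0.55.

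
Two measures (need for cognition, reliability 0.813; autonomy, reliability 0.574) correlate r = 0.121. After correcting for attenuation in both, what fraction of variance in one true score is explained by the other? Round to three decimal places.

0.031

Disattenuated r = 0.121 / √(0.813 × 0.574) = 0.121 / 0.6831 = 0.1771.
Shared true-score variance = 0.1771² = 0.0314 ≈ 0.031.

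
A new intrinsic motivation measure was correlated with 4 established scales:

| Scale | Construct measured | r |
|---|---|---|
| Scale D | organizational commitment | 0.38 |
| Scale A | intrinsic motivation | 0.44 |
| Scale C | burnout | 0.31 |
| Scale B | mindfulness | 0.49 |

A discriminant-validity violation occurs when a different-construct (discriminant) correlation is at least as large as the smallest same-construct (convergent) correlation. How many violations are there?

1

Convergent (same construct = intrinsic motivation): Scale A.
Smallest convergent = 0.44. Discriminant values: 0.38, 0.31, 0.49; count ≥ 0.44 → 1.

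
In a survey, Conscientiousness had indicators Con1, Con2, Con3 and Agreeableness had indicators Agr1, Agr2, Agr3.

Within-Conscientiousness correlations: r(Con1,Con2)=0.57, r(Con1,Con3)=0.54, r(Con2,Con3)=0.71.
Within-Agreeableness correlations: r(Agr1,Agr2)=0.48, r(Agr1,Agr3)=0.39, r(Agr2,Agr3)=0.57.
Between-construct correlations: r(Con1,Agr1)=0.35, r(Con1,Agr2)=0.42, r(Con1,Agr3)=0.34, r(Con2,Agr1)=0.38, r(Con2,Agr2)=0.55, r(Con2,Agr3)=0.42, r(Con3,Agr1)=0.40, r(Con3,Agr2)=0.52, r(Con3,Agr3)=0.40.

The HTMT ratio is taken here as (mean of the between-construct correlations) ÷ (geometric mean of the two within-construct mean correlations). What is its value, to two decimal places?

Between-construct mean = 3.78/9 = 0.4200.
Mean within-Con = 1.82/3 = 0.6067; mean within-Agr = 1.44/3 = 0.4800.
Geometric mean = √(0.6067 × 0.4800) = 0.5396.
HTMT = 0.4200 / 0.5396 = 0.78.

0.78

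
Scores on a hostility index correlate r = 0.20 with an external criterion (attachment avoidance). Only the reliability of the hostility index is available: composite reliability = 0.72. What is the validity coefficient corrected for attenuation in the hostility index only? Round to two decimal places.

0.24

Single correction: r_c = r_obs / √r_xx = 0.20 / √0.72 = 0.20 / 0.8485 ≈ 0.24.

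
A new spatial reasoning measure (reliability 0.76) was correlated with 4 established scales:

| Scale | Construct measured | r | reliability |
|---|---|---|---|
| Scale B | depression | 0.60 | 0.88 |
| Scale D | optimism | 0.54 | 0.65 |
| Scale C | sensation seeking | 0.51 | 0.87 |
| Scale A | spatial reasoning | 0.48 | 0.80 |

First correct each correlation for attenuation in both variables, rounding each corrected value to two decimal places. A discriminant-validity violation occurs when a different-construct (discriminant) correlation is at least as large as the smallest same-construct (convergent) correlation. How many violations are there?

Disattenuated r (r / √(r_scale · r_new)):
  Scale B (disc): 0.60 / √(0.88·0.76) = 0.73
  Scale D (disc): 0.54 / √(0.65·0.76) = 0.77
  Scale C (disc): 0.51 / √(0.87·0.76) = 0.63
  Scale A (conv): 0.48 / √(0.80·0.76) = 0.62
Smallest convergent = 0.62. Discriminant values: 0.73, 0.77, 0.63; count ≥ 0.62 → 3.

3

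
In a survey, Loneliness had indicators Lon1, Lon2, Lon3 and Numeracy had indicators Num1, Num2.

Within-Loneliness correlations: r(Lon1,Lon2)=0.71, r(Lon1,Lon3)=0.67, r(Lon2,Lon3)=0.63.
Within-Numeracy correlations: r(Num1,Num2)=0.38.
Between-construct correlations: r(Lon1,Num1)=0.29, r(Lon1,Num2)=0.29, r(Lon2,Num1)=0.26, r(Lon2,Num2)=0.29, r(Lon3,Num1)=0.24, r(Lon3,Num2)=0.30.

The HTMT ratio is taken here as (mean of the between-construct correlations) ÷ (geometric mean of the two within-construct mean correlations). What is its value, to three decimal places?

Mean heterotrait r = 1.67/6 = 0.2783.
Mean within-Lon = 2.01/3 = 0.6700; mean within-Num = 0.38/1 = 0.3800.
Geometric mean = √(0.6700 × 0.3800) = 0.5046.
HTMT = 0.2783 / 0.5046 = 0.552.

0.552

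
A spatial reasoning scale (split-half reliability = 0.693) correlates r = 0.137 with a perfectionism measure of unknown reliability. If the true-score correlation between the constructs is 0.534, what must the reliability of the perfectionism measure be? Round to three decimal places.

0.095

r_true = r_obs / √(r_xx · r_yy) ⇒ 0.534 = 0.137 / √(0.693 · r_yy).
√(0.693 · r_yy) = 0.137 / 0.534 = 0.2566; 0.693 · r_yy = 0.0658; r_yy = 0.0658 / 0.693 ≈ 0.095.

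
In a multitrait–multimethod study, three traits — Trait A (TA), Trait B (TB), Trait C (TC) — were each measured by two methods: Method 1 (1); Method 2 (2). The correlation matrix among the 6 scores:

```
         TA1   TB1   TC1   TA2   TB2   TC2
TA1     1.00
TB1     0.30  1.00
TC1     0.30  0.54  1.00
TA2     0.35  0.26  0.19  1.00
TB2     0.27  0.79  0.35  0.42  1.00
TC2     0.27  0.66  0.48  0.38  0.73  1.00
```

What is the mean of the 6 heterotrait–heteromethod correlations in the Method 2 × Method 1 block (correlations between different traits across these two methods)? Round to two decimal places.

0.33

HTHM values (method 2 × method 1): 0.26, 0.19, 0.27, 0.35, 0.27, 0.66; mean = 2.00/6 = 0.33.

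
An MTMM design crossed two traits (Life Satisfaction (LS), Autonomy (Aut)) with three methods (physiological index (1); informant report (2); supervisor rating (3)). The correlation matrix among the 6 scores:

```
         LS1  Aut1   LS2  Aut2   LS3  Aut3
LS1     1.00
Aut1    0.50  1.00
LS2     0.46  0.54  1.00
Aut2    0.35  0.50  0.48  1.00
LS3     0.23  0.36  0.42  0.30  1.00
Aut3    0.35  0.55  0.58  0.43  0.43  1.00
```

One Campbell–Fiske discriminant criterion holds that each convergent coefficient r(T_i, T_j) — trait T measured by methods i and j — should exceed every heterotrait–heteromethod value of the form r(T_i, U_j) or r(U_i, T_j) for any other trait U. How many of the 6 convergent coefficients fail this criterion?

5

Convergent coefficients and their comparison sets:
LS (methods 1·2): 0.46 vs {0.35, 0.54} → fail.
LS (methods 1·3): 0.23 vs {0.35, 0.36} → fail.
LS (methods 2·3): 0.42 vs {0.58, 0.30} → fail.
Aut (methods 1·2): 0.50 vs {0.54, 0.35} → fail.
Aut (methods 1·3): 0.55 vs {0.36, 0.35} → pass.
Aut (methods 2·3): 0.43 vs {0.30, 0.58} → fail.
5 of 6 fail.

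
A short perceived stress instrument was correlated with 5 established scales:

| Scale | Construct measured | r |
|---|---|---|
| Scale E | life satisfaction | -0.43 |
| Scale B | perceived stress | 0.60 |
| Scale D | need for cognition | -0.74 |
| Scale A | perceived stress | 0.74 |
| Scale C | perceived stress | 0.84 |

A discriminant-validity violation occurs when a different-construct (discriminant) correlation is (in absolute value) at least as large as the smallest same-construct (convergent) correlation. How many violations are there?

1

Convergent (same construct = perceived stress): Scale B, Scale A, Scale C.
Smallest convergent = 0.60. Discriminant |r|: 0.43, 0.74; count ≥ 0.60 → 1.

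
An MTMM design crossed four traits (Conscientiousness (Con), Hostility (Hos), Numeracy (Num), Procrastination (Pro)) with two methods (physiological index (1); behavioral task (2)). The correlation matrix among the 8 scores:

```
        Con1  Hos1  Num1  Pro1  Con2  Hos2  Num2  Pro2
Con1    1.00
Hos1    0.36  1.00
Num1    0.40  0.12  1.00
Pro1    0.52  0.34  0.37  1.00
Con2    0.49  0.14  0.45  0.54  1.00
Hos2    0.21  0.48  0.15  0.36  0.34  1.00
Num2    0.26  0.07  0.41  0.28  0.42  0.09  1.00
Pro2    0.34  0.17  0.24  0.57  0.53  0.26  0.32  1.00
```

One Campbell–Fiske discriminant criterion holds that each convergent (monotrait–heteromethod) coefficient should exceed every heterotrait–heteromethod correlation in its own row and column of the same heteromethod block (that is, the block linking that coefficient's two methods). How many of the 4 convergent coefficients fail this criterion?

Checking each validity diagonal entry against its comparison values:
Con (methods 1·2): 0.49 vs {0.21, 0.14, 0.26, 0.45, 0.34, 0.54} → fail.
Hos (methods 1·2): 0.48 vs {0.14, 0.21, 0.07, 0.15, 0.17, 0.36} → pass.
Num (methods 1·2): 0.41 vs {0.45, 0.26, 0.15, 0.07, 0.24, 0.28} → fail.
Pro (methods 1·2): 0.57 vs {0.54, 0.34, 0.36, 0.17, 0.28, 0.24} → pass.
2 of 4 fail.

2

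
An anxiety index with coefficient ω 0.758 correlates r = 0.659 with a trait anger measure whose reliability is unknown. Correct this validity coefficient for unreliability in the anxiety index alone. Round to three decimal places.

Single correction: r_c = r_obs / √r_xx = 0.659 / √0.758 = 0.659 / 0.8706 ≈ 0.757.

0.757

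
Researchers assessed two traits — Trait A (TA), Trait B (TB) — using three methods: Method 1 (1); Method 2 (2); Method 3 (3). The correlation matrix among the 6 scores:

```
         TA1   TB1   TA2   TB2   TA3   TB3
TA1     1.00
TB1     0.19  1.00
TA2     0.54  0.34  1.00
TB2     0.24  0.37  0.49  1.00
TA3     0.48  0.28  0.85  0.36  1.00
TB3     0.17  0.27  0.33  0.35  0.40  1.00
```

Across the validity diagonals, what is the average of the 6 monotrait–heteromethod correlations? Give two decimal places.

0.48

Convergent values: 0.54, 0.48, 0.85, 0.37, 0.27, 0.35; mean = 2.86/6 = 0.48.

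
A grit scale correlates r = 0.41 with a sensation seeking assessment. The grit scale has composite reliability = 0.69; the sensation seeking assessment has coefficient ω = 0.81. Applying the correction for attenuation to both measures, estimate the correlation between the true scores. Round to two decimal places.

r_true = r_obs / √(r_xx · r_yy) = 0.41 / √(0.69 × 0.81) = 0.41 / √0.5589 = 0.41 / 0.7476 ≈ 0.55.

0.55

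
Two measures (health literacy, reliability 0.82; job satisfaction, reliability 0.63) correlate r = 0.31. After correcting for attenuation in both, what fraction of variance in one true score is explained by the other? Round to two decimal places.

Disattenuated r = 0.31 / √(0.82 × 0.63) = 0.31 / 0.7187 = 0.4313.
Shared true-score variance = 0.4313² = 0.1860 ≈ 0.19.

0.19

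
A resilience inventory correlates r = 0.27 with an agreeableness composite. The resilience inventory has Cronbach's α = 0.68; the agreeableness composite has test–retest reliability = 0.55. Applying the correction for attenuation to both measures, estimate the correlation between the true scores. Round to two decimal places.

0.44

r_true = r_obs / √(r_xx · r_yy) = 0.27 / √(0.68 × 0.55) = 0.27 / √0.3740 = 0.27 / 0.6116 ≈ 0.44.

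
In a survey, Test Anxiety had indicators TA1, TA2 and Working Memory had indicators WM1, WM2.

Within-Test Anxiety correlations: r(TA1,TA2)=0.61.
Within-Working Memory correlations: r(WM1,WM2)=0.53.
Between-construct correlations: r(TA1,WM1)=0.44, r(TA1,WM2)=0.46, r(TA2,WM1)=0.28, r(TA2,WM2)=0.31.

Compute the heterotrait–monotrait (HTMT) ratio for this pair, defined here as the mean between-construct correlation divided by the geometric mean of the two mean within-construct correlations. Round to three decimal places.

0.655

Mean between = 1.49/4 = 0.3725.
Mean within-TA = 0.61/1 = 0.6100; mean within-WM = 0.53/1 = 0.5300.
Geometric mean = √(0.6100 × 0.5300) = 0.5686.
HTMT = 0.3725 / 0.5686 = 0.655.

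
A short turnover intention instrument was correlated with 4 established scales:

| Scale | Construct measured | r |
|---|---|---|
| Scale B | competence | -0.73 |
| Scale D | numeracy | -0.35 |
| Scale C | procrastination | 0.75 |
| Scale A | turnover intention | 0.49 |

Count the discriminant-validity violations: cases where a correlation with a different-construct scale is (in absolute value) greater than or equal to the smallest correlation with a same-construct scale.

2

Convergent (same construct = turnover intention): Scale A.
Smallest convergent = 0.49. Discriminant |r|: 0.73, 0.35, 0.75; count ≥ 0.49 → 2.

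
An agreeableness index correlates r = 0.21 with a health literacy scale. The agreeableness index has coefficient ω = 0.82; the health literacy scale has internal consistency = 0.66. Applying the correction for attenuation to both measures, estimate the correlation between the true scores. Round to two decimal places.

0.29

r_true = r_obs / √(r_xx · r_yy) = 0.21 / √(0.82 × 0.66) = 0.21 / √0.5412 = 0.21 / 0.7357 ≈ 0.29.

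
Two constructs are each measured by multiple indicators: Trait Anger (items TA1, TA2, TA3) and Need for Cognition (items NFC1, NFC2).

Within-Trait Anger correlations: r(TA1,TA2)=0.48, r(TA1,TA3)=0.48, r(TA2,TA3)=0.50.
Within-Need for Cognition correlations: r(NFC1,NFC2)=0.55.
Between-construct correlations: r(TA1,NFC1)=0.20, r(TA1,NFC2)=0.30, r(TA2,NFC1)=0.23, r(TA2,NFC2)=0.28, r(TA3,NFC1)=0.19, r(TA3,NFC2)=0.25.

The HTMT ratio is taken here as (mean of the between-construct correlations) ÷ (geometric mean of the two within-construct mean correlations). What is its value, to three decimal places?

0.467

Mean between = 1.45/6 = 0.2417.
Mean within-TA = 1.46/3 = 0.4867; mean within-NFC = 0.55/1 = 0.5500.
Geometric mean = √(0.4867 × 0.5500) = 0.5174.
HTMT = 0.2417 / 0.5174 = 0.467.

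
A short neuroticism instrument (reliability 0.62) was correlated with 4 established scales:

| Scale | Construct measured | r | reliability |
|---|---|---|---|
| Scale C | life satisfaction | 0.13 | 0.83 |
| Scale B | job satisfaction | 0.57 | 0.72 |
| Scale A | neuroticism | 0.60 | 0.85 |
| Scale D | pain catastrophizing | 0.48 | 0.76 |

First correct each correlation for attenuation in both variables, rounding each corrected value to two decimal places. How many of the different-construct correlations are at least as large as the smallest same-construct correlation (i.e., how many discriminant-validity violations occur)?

1

Disattenuated r (r / √(r_scale · r_new)):
  Scale C (disc): 0.13 / √(0.83·0.62) = 0.18
  Scale B (disc): 0.57 / √(0.72·0.62) = 0.85
  Scale A (conv): 0.60 / √(0.85·0.62) = 0.83
  Scale D (disc): 0.48 / √(0.76·0.62) = 0.70
Smallest convergent = 0.83. Discriminant values: 0.18, 0.85, 0.70; count ≥ 0.83 → 1.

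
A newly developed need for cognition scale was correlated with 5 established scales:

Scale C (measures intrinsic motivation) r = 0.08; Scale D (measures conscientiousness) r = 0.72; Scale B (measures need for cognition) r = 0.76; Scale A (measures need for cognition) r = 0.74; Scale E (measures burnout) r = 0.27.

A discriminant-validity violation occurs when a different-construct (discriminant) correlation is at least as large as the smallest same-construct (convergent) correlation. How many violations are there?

0

Convergent (same construct = need for cognition): Scale B, Scale A.
Smallest convergent = 0.74. Discriminant values: 0.08, 0.72, 0.27; count ≥ 0.74 → 0.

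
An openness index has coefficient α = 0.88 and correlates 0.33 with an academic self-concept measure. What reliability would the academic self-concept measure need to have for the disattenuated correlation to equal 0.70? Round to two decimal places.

r_true = r_obs / √(r_xx · r_yy) ⇒ 0.70 = 0.33 / √(0.88 · r_yy).
√(0.88 · r_yy) = 0.33 / 0.70 = 0.4714; 0.88 · r_yy = 0.2222; r_yy = 0.2222 / 0.88 ≈ 0.25.

0.25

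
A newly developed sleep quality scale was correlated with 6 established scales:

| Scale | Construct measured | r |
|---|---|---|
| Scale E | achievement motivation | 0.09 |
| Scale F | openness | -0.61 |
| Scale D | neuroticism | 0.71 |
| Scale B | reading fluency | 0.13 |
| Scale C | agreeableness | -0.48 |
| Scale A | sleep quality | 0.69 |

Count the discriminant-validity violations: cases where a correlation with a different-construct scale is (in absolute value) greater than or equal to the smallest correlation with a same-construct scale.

1

Convergent (same construct = sleep quality): Scale A.
Smallest convergent = 0.69. Discriminant |r|: 0.09, 0.61, 0.71, 0.13, 0.48; count ≥ 0.69 → 1.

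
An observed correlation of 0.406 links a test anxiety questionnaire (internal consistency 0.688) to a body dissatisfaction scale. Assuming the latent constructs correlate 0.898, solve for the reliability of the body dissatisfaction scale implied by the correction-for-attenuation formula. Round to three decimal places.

0.297

r_true = r_obs / √(r_xx · r_yy) ⇒ 0.898 = 0.406 / √(0.688 · r_yy).
√(0.688 · r_yy) = 0.406 / 0.898 = 0.4521; 0.688 · r_yy = 0.2044; r_yy = 0.2044 / 0.688 ≈ 0.297.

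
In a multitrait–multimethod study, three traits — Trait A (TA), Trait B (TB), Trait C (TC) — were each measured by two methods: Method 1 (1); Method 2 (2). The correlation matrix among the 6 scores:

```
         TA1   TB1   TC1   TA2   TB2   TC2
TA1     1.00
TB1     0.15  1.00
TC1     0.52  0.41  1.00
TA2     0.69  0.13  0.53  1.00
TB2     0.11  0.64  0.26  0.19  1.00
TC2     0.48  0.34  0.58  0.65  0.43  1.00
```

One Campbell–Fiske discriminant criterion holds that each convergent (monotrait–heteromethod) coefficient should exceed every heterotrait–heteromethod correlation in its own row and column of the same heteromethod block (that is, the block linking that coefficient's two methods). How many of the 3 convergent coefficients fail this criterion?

0

Convergent coefficients and their comparison sets:
TA (methods 1·2): 0.69 vs {0.11, 0.13, 0.48, 0.53} → pass.
TB (methods 1·2): 0.64 vs {0.13, 0.11, 0.34, 0.26} → pass.
TC (methods 1·2): 0.58 vs {0.53, 0.48, 0.26, 0.34} → pass.
0 of 3 fail.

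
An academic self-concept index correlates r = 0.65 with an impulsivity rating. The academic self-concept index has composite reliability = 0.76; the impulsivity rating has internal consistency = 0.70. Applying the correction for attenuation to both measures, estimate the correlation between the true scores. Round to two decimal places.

r_true = r_obs / √(r_xx · r_yy) = 0.65 / √(0.76 × 0.70) = 0.65 / √0.5320 = 0.65 / 0.7294 ≈ 0.89.

0.89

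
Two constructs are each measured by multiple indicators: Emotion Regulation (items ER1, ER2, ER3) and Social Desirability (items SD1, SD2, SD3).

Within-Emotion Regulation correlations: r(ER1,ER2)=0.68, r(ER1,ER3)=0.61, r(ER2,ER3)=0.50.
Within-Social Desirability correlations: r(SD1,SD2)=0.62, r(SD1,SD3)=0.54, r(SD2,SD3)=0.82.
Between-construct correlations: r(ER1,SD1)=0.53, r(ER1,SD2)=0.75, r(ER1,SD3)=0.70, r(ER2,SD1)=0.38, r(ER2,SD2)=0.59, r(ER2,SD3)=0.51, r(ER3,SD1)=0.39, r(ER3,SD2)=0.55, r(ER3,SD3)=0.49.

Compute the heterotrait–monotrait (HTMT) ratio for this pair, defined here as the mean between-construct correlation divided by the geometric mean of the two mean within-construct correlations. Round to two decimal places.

Between-construct mean = 4.89/9 = 0.5433.
Mean within-ER = 1.79/3 = 0.5967; mean within-SD = 1.98/3 = 0.6600.
Geometric mean = √(0.5967 × 0.6600) = 0.6276.
HTMT = 0.5433 / 0.6276 = 0.87.

0.87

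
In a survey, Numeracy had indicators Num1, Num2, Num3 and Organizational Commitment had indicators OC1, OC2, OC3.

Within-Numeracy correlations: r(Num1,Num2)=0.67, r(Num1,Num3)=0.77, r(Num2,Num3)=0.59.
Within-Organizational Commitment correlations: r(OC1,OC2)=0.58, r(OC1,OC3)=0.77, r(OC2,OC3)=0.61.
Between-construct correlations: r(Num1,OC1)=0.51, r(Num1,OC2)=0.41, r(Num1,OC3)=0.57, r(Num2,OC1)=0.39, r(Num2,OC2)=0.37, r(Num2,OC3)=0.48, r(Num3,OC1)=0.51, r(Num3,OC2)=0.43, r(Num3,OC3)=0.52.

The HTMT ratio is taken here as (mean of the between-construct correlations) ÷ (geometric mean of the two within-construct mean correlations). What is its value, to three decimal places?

0.700

Between-construct mean = 4.19/9 = 0.4656.
Mean within-Num = 2.03/3 = 0.6767; mean within-OC = 1.96/3 = 0.6533.
Geometric mean = √(0.6767 × 0.6533) = 0.6649.
HTMT = 0.4656 / 0.6649 = 0.700.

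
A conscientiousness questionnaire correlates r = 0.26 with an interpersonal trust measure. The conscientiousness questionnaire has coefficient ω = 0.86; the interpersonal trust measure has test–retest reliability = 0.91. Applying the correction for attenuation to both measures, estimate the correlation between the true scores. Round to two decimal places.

r_true = r_obs / √(r_xx · r_yy) = 0.26 / √(0.86 × 0.91) = 0.26 / √0.7826 = 0.26 / 0.8846 ≈ 0.29.

0.29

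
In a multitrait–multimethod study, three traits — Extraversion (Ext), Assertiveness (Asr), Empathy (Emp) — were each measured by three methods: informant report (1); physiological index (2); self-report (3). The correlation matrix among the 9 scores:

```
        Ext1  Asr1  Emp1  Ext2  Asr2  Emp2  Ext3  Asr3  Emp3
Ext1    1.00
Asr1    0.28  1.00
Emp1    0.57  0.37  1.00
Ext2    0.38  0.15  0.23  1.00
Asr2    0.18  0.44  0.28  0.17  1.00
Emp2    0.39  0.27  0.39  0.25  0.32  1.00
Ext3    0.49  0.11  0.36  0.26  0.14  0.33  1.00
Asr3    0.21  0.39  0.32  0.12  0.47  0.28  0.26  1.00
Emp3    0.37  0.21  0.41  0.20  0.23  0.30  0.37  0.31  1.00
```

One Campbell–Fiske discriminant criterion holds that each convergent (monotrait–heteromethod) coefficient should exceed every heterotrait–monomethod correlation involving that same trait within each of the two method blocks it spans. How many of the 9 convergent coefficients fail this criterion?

6

Each convergent coefficient versus the relevant comparison correlations:
Ext (methods 1·2): 0.38 vs {0.28, 0.17, 0.57, 0.25} → fail.
Ext (methods 1·3): 0.49 vs {0.28, 0.26, 0.57, 0.37} → fail.
Ext (methods 2·3): 0.26 vs {0.17, 0.26, 0.25, 0.37} → fail.
Asr (methods 1·2): 0.44 vs {0.28, 0.17, 0.37, 0.32} → pass.
Asr (methods 1·3): 0.39 vs {0.28, 0.26, 0.37, 0.31} → pass.
Asr (methods 2·3): 0.47 vs {0.17, 0.26, 0.32, 0.31} → pass.
Emp (methods 1·2): 0.39 vs {0.57, 0.25, 0.37, 0.32} → fail.
Emp (methods 1·3): 0.41 vs {0.57, 0.37, 0.37, 0.31} → fail.
Emp (methods 2·3): 0.30 vs {0.25, 0.37, 0.32, 0.31} → fail.
6 of 9 fail.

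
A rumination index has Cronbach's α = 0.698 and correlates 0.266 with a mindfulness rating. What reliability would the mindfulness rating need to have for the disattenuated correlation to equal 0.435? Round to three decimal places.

0.536

r_true = r_obs / √(r_xx · r_yy) ⇒ 0.435 = 0.266 / √(0.698 · r_yy).
√(0.698 · r_yy) = 0.266 / 0.435 = 0.6115; 0.698 · r_yy = 0.3739; r_yy = 0.3739 / 0.698 ≈ 0.536.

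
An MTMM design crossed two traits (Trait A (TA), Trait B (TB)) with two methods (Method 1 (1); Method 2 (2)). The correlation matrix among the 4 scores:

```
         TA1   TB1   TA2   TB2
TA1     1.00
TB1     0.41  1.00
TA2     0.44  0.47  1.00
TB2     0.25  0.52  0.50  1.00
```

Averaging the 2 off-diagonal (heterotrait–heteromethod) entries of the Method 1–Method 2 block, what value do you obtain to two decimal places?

0.36

HTHM values (method 1 × method 2): 0.25, 0.47; mean = 0.72/2 = 0.36.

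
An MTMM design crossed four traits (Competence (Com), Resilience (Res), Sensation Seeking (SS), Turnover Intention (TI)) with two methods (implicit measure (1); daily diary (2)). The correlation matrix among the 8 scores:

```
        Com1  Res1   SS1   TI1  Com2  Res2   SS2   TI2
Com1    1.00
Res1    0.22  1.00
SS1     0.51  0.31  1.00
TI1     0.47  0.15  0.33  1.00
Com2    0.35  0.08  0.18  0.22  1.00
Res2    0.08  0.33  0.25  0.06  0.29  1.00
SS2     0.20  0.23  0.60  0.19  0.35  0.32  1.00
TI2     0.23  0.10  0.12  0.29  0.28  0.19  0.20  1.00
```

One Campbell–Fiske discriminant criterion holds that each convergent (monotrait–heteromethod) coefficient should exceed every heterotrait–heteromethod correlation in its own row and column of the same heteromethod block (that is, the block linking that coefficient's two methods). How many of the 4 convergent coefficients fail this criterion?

Convergent coefficients and their comparison sets:
Com (methods 1·2): 0.35 vs {0.08, 0.08, 0.20, 0.18, 0.23, 0.22} → pass.
Res (methods 1·2): 0.33 vs {0.08, 0.08, 0.23, 0.25, 0.10, 0.06} → pass.
SS (methods 1·2): 0.60 vs {0.18, 0.20, 0.25, 0.23, 0.12, 0.19} → pass.
TI (methods 1·2): 0.29 vs {0.22, 0.23, 0.06, 0.10, 0.19, 0.12} → pass.
0 of 4 fail.

0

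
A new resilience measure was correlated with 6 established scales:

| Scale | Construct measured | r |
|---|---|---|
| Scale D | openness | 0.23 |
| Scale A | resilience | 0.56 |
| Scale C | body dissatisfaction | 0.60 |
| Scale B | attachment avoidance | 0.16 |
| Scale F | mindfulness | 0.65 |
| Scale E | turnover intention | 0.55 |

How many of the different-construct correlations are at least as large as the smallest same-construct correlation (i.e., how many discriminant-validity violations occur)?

Convergent (same construct = resilience): Scale A.
Smallest convergent = 0.56. Discriminant values: 0.23, 0.60, 0.16, 0.65, 0.55; count ≥ 0.56 → 2.

2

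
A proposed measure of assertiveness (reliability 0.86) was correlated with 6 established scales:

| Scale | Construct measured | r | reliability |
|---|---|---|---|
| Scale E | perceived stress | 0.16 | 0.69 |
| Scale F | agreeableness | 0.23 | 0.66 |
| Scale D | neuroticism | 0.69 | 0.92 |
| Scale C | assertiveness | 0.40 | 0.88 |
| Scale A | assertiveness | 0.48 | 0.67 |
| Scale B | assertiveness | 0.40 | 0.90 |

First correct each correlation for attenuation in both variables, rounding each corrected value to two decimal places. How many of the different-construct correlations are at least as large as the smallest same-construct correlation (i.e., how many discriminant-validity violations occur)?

Disattenuated r (r / √(r_scale · r_new)):
  Scale E (disc): 0.16 / √(0.69·0.86) = 0.21
  Scale F (disc): 0.23 / √(0.66·0.86) = 0.31
  Scale D (disc): 0.69 / √(0.92·0.86) = 0.78
  Scale C (conv): 0.40 / √(0.88·0.86) = 0.46
  Scale A (conv): 0.48 / √(0.67·0.86) = 0.63
  Scale B (conv): 0.40 / √(0.90·0.86) = 0.45
Smallest convergent = 0.45. Discriminant values: 0.21, 0.31, 0.78; count ≥ 0.45 → 1.

1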